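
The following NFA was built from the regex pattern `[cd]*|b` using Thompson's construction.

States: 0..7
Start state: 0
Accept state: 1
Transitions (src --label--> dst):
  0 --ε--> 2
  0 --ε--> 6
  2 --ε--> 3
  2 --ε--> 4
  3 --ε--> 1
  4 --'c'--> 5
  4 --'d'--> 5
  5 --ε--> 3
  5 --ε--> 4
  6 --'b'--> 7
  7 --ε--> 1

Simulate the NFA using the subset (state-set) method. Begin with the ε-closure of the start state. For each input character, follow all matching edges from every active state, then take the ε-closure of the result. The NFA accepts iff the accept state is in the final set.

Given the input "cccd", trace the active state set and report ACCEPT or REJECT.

Answer: ACCEPT

Steps:
initial (ε-close {0}): {0,1,2,3,4,6}
'c' @ 1: {1,3,4,5}  ✓accept
'c' @ 2: {1,3,4,5}  ✓accept
'c' @ 3: {1,3,4,5}  ✓accept
'd' @ 4: {1,3,4,5}  ✓accept
end set {1,3,4,5} — state 1 in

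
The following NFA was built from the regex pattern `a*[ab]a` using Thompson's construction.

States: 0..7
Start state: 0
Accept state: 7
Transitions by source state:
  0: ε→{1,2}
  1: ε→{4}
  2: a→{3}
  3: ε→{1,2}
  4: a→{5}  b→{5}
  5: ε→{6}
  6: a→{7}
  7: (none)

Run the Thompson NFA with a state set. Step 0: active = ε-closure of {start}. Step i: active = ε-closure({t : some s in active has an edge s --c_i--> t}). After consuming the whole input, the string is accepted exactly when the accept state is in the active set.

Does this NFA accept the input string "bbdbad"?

start: ε-closure({0}) = {0,1,2,4}
'b' @ 1: {5,6}
'b' @ 2: {}  — dead — no transitions
rest 'dbad' ignored (set empty)
end set {} — state 7 not in

Answer: REJECT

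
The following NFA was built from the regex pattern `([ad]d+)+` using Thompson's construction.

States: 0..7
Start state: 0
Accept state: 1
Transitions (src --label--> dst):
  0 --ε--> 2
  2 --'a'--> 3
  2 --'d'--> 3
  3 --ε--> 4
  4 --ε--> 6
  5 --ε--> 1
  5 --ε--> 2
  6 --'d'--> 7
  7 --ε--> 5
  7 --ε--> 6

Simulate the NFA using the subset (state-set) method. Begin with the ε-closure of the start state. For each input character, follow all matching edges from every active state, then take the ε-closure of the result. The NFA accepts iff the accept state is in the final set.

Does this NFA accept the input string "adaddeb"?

initial (ε-close {0}): {0,2}
'a' @ 1: {3,4,6}
'd' @ 2: {1,2,5,6,7}  (accept∈set)
'a' @ 3: {3,4,6}
'd' @ 4: {1,2,5,6,7}  (accept∈set)
'd' @ 5: {1,2,3,4,5,6,7}  (accept∈set)
'e' @ 6: {}  — dead — no transitions
rest 'b' ignored (set empty)
after full input: {}  (accept=1 not in)

Answer: REJECT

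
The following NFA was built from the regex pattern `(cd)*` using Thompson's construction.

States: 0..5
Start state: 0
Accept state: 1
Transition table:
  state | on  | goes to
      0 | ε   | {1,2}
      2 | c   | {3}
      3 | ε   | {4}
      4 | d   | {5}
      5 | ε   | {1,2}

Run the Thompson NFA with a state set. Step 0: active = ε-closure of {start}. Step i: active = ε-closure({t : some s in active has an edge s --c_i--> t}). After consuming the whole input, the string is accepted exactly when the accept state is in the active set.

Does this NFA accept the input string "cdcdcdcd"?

Answer: ACCEPT

Derivation:
initial (ε-close {0}): {0,1,2}
'c' @ 1: {3,4}
'd' @ 2: {1,2,5}  (accept∈set)
'c' @ 3: {3,4}
'd' @ 4: {1,2,5}  (accept∈set)
'c' @ 5: {3,4}
'd' @ 6: {1,2,5}  (accept∈set)
'c' @ 7: {3,4}
'd' @ 8: {1,2,5}  (accept∈set)
final: {1,2,5}; accept 1 in set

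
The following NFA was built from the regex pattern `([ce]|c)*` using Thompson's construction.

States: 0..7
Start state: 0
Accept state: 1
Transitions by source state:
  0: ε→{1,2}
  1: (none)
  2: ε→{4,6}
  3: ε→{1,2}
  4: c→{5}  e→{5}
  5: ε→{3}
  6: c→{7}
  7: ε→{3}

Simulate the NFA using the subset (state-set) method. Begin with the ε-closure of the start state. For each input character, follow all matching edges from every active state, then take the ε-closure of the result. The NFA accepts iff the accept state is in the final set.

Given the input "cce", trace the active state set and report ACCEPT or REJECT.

start: ε-closure({0}) = {0,1,2,4,6}
'c' @ 1: {1,2,3,4,5,6,7}  [accepting]
'c' @ 2: {1,2,3,4,5,6,7}  [accepting]
'e' @ 3: {1,2,3,4,5,6}  [accepting]
final: {1,2,3,4,5,6}; accept 1 in set

Answer: ACCEPT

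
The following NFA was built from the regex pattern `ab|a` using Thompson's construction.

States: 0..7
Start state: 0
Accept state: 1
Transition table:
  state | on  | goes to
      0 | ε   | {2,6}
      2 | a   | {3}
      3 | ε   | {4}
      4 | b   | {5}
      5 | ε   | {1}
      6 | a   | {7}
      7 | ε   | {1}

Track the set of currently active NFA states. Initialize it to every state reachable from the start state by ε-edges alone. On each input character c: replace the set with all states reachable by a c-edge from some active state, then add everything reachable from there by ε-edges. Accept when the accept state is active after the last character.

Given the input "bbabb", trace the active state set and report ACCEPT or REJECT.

Answer: REJECT

Trace:
start: ε-closure({0}) = {0,2,6}
'b' @ 1: {}  — state set empty
rest 'babb' ignored (set empty)
after full input: {}  (accept=1 not in)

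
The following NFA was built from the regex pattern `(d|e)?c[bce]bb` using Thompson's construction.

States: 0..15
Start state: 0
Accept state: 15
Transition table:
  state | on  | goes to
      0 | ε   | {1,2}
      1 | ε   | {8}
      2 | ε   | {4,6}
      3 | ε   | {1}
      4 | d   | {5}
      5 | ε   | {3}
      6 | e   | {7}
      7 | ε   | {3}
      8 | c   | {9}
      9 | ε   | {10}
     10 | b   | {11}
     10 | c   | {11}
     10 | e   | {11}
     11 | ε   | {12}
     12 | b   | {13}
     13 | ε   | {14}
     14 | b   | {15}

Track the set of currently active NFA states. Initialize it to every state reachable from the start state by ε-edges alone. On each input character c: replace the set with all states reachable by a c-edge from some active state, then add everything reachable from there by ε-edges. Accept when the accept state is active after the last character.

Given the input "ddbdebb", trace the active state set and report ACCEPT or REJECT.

initial (ε-close {0}): {0,1,2,4,6,8}
'd' @ 1: {1,3,5,8}
'd' @ 2: {}  — no active states
rest 'bdebb' ignored (set empty)
final: {}; accept 15 not in set

Answer: REJECT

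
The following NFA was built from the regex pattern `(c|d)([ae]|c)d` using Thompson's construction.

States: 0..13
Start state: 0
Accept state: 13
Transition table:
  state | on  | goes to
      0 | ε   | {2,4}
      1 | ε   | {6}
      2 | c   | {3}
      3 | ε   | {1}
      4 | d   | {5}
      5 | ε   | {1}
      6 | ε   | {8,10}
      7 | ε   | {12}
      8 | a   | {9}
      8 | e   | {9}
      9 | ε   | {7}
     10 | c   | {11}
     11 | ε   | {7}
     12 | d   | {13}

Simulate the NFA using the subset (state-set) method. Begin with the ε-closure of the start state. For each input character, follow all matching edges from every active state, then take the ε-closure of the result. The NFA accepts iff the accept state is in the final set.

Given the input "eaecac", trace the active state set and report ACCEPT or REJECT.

Answer: REJECT

Trace:
S₀ = ε-closure({0}) = {0,2,4}
'e' @ 1: {}  — dead — no transitions
rest 'aecac' ignored (set empty)
end set {} — state 13 not in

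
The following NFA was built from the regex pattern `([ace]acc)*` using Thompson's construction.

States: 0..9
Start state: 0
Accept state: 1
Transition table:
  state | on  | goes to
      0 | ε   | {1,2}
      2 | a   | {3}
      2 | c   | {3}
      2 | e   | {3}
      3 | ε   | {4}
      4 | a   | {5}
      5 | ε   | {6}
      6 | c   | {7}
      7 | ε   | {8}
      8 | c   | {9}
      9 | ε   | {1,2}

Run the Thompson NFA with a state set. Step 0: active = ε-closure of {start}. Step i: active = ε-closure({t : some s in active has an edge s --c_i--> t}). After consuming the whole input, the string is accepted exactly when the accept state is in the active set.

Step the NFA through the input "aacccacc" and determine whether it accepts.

Answer: ACCEPT

Derivation:
initial (ε-close {0}): {0,1,2}
'a' @ 1: {3,4}
'a' @ 2: {5,6}
'c' @ 3: {7,8}
'c' @ 4: {1,2,9}  [accepting]
'c' @ 5: {3,4}
'a' @ 6: {5,6}
'c' @ 7: {7,8}
'c' @ 8: {1,2,9}  [accepting]
end set {1,2,9} — state 1 in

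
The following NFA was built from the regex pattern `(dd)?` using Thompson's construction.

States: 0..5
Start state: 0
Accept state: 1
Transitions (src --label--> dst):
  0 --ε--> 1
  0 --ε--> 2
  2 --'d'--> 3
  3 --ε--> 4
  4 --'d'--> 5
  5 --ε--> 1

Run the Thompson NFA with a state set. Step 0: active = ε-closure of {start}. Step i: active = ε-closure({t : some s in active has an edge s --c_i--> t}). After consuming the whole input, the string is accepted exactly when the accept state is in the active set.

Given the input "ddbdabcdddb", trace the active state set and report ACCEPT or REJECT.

S₀ = ε-closure({0}) = {0,1,2}
'd' @ 1: {3,4}
'd' @ 2: {1,5}  (accept∈set)
'b' @ 3: {}  — dead — no transitions
rest 'dabcdddb' ignored (set empty)
after full input: {}  (accept=1 not in)

Answer: REJECT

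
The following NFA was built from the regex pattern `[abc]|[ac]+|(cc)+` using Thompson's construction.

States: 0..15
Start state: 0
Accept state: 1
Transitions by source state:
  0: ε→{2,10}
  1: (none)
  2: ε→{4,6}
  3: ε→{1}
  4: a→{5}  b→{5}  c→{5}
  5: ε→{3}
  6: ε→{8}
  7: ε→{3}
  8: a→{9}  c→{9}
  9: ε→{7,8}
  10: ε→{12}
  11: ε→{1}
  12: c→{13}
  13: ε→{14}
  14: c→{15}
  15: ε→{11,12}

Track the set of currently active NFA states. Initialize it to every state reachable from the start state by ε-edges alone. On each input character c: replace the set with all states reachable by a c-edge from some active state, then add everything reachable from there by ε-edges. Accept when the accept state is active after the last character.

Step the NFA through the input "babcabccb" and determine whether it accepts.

Answer: REJECT

Derivation:
start: ε-closure({0}) = {0,2,4,6,8,10,12}
'b' @ 1: {1,3,5}  (accept∈set)
'a' @ 2: {}  — state set empty
rest 'bcabccb' ignored (set empty)
end set {} — state 1 not in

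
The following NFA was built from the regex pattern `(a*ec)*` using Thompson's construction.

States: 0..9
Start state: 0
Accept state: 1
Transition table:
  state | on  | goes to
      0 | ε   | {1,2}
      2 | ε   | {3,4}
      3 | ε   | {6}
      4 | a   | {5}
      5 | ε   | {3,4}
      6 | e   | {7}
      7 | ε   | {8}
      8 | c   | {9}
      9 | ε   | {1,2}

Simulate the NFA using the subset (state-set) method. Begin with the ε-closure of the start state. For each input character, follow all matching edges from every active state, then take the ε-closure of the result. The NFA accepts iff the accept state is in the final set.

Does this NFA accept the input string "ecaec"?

start: ε-closure({0}) = {0,1,2,3,4,6}
'e' @ 1: {7,8}
'c' @ 2: {1,2,3,4,6,9}  [accepting]
'a' @ 3: {3,4,5,6}
'e' @ 4: {7,8}
'c' @ 5: {1,2,3,4,6,9}  [accepting]
final: {1,2,3,4,6,9}; accept 1 in set

Answer: ACCEPT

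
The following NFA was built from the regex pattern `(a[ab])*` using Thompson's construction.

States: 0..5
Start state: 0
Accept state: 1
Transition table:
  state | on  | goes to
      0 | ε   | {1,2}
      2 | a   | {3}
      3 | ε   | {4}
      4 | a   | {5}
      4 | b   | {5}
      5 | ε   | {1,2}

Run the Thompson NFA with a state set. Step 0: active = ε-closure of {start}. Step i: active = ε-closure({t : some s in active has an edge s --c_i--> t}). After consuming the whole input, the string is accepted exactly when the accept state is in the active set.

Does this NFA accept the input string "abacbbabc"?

Answer: REJECT

Trace:
S₀ = ε-closure({0}) = {0,1,2}
'a' @ 1: {3,4}
'b' @ 2: {1,2,5}  (accept∈set)
'a' @ 3: {3,4}
'c' @ 4: {}  — dead — no transitions
rest 'bbabc' ignored (set empty)
final: {}; accept 1 not in set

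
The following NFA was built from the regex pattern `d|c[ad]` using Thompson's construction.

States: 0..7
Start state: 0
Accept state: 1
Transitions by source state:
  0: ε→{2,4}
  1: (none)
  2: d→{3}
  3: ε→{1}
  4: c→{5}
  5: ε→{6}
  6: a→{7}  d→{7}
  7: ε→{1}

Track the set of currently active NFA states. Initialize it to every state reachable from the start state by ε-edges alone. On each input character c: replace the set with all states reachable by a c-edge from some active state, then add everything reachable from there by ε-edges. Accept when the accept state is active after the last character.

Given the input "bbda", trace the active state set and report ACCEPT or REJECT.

S₀ = ε-closure({0}) = {0,2,4}
'b' @ 1: {}  — state set empty
rest 'bda' ignored (set empty)
end set {} — state 1 not in

Answer: REJECT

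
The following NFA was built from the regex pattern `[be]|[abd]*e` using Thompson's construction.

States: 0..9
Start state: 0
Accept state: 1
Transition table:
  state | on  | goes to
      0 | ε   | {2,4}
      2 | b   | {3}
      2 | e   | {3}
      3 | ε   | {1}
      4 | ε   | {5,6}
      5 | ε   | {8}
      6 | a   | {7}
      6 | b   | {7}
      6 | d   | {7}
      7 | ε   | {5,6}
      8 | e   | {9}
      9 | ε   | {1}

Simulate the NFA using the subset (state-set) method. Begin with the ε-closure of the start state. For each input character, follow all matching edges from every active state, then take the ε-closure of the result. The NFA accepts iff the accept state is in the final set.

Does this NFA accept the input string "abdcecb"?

initial (ε-close {0}): {0,2,4,5,6,8}
'a' @ 1: {5,6,7,8}
'b' @ 2: {5,6,7,8}
'd' @ 3: {5,6,7,8}
'c' @ 4: {}  — state set empty
rest 'ecb' ignored (set empty)
final: {}; accept 1 not in set

Answer: REJECT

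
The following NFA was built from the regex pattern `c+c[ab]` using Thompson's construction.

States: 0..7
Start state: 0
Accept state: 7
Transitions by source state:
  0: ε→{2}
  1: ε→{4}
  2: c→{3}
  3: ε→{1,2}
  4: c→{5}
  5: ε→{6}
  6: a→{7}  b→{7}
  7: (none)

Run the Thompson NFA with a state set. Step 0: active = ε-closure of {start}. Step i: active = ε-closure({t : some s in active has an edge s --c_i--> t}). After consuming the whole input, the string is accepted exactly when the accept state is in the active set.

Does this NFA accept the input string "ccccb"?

S₀ = ε-closure({0}) = {0,2}
'c' @ 1: {1,2,3,4}
'c' @ 2: {1,2,3,4,5,6}
'c' @ 3: {1,2,3,4,5,6}
'c' @ 4: {1,2,3,4,5,6}
'b' @ 5: {7}  [accepting]
final: {7}; accept 7 in set

Answer: ACCEPT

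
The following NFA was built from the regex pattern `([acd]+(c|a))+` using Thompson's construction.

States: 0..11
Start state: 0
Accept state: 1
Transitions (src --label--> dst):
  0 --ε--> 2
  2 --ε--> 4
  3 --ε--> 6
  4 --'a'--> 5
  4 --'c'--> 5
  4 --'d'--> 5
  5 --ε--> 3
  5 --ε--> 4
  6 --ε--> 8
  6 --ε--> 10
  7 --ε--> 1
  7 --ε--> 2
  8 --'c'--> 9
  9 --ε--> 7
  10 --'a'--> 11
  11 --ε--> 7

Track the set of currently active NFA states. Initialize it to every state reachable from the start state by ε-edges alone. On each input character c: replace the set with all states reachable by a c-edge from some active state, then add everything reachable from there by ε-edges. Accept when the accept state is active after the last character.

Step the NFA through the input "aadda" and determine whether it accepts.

Answer: ACCEPT

Trace:
start: ε-closure({0}) = {0,2,4}
'a' @ 1: {3,4,5,6,8,10}
'a' @ 2: {1,2,3,4,5,6,7,8,10,11}  [accepting]
'd' @ 3: {3,4,5,6,8,10}
'd' @ 4: {3,4,5,6,8,10}
'a' @ 5: {1,2,3,4,5,6,7,8,10,11}  [accepting]
after full input: {1,2,3,4,5,6,7,8,10,11}  (accept=1 in)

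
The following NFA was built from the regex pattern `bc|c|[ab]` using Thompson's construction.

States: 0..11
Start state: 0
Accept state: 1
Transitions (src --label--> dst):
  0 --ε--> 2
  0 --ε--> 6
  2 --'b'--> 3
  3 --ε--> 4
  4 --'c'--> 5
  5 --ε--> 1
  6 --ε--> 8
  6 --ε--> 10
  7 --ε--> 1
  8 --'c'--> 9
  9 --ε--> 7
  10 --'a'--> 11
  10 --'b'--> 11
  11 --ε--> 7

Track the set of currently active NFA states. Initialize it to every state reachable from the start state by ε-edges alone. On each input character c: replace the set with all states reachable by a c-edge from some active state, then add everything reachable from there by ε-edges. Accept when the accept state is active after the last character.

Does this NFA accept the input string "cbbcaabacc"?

Answer: REJECT

Derivation:
start: ε-closure({0}) = {0,2,6,8,10}
'c' @ 1: {1,7,9}  [accepting]
'b' @ 2: {}  — dead — no transitions
rest 'bcaabacc' ignored (set empty)
final: {}; accept 1 not in set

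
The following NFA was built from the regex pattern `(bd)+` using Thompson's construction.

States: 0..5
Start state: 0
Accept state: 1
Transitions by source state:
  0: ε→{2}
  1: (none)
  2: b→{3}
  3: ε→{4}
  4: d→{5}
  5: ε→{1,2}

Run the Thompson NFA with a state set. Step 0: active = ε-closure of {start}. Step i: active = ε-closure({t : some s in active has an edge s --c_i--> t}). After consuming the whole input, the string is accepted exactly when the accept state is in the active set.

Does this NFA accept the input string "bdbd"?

Answer: ACCEPT

Derivation:
initial (ε-close {0}): {0,2}
'b' @ 1: {3,4}
'd' @ 2: {1,2,5}  ✓accept
'b' @ 3: {3,4}
'd' @ 4: {1,2,5}  ✓accept
final: {1,2,5}; accept 1 in set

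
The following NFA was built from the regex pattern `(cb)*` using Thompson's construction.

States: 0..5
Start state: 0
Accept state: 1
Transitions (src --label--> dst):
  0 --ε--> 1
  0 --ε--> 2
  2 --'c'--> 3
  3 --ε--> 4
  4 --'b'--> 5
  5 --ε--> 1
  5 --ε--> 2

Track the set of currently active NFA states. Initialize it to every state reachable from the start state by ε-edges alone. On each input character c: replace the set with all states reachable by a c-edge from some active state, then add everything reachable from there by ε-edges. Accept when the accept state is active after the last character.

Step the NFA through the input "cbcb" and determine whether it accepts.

initial (ε-close {0}): {0,1,2}
'c' @ 1: {3,4}
'b' @ 2: {1,2,5}  (accept∈set)
'c' @ 3: {3,4}
'b' @ 4: {1,2,5}  (accept∈set)
final: {1,2,5}; accept 1 in set

Answer: ACCEPT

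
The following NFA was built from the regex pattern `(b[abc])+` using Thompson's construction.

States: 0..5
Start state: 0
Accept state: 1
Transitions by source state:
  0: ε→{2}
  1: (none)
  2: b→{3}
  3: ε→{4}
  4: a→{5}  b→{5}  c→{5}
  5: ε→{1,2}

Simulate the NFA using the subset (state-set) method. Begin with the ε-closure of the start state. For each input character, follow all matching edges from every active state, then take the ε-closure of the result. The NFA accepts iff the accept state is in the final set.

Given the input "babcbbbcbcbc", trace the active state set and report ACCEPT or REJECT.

initial (ε-close {0}): {0,2}
'b' @ 1: {3,4}
'a' @ 2: {1,2,5}  ✓accept
'b' @ 3: {3,4}
'c' @ 4: {1,2,5}  ✓accept
'b' @ 5: {3,4}
'b' @ 6: {1,2,5}  ✓accept
'b' @ 7: {3,4}
'c' @ 8: {1,2,5}  ✓accept
'b' @ 9: {3,4}
'c' @ 10: {1,2,5}  ✓accept
'b' @ 11: {3,4}
'c' @ 12: {1,2,5}  ✓accept
end set {1,2,5} — state 1 in

Answer: ACCEPT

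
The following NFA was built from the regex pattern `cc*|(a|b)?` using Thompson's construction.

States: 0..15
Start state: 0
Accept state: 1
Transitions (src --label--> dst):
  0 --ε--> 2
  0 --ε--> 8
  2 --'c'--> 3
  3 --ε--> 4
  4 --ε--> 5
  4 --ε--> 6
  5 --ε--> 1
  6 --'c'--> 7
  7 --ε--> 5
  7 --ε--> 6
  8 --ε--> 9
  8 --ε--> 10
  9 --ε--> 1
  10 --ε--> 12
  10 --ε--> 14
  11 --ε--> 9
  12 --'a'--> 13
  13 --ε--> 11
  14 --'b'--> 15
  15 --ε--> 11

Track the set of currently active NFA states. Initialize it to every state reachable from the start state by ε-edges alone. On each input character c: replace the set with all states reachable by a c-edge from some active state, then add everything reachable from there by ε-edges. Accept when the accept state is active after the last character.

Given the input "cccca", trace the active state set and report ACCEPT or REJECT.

start: ε-closure({0}) = {0,1,2,8,9,10,12,14}
'c' @ 1: {1,3,4,5,6}  (accept∈set)
'c' @ 2: {1,5,6,7}  (accept∈set)
'c' @ 3: {1,5,6,7}  (accept∈set)
'c' @ 4: {1,5,6,7}  (accept∈set)
'a' @ 5: {}  — no active states
after full input: {}  (accept=1 not in)

Answer: REJECT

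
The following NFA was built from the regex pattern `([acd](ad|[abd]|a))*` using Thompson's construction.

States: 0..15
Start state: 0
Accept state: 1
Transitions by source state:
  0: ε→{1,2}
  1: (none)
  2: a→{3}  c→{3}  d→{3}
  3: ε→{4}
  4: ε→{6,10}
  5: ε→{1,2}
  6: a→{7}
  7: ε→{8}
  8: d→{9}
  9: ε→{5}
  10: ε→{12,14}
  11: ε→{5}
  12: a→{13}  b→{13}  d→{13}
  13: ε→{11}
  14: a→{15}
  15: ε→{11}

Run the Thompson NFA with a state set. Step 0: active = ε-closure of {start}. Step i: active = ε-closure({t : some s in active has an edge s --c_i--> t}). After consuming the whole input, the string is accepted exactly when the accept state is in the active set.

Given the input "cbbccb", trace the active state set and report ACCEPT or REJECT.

initial (ε-close {0}): {0,1,2}
'c' @ 1: {3,4,6,10,12,14}
'b' @ 2: {1,2,5,11,13}  ✓accept
'b' @ 3: {}  — dead — no transitions
rest 'ccb' ignored (set empty)
end set {} — state 1 not in

Answer: REJECT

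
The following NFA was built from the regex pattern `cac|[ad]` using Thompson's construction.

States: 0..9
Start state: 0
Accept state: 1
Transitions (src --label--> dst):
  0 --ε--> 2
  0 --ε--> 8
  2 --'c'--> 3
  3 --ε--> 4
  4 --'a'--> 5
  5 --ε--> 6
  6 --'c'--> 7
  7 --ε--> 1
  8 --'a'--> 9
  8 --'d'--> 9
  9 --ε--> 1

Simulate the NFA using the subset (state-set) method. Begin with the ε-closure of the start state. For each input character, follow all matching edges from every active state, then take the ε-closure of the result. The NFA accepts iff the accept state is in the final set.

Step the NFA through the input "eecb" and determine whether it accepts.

start: ε-closure({0}) = {0,2,8}
'e' @ 1: {}  — state set empty
rest 'ecb' ignored (set empty)
after full input: {}  (accept=1 not in)

Answer: REJECT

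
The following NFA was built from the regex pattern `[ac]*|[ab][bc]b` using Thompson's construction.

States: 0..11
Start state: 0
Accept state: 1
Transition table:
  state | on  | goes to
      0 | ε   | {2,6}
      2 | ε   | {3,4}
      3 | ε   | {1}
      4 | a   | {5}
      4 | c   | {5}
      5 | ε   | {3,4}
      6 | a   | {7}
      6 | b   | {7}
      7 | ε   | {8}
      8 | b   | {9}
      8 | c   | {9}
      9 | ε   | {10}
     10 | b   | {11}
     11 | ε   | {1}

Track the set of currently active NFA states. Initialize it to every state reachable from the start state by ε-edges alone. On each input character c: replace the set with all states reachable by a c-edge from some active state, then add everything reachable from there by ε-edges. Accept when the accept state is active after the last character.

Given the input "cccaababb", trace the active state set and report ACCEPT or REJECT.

initial (ε-close {0}): {0,1,2,3,4,6}
'c' @ 1: {1,3,4,5}  ✓accept
'c' @ 2: {1,3,4,5}  ✓accept
'c' @ 3: {1,3,4,5}  ✓accept
'a' @ 4: {1,3,4,5}  ✓accept
'a' @ 5: {1,3,4,5}  ✓accept
'b' @ 6: {}  — no active states
rest 'abb' ignored (set empty)
final: {}; accept 1 not in set

Answer: REJECT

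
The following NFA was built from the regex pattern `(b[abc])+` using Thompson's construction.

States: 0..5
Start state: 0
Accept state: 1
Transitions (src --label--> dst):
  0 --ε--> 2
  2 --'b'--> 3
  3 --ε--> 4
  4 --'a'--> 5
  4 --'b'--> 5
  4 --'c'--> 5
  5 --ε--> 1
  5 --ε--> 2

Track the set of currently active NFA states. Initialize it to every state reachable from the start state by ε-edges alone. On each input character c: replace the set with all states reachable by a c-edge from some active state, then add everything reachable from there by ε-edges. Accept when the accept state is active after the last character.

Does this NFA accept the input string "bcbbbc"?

S₀ = ε-closure({0}) = {0,2}
'b' @ 1: {3,4}
'c' @ 2: {1,2,5}  ✓accept
'b' @ 3: {3,4}
'b' @ 4: {1,2,5}  ✓accept
'b' @ 5: {3,4}
'c' @ 6: {1,2,5}  ✓accept
final: {1,2,5}; accept 1 in set

Answer: ACCEPT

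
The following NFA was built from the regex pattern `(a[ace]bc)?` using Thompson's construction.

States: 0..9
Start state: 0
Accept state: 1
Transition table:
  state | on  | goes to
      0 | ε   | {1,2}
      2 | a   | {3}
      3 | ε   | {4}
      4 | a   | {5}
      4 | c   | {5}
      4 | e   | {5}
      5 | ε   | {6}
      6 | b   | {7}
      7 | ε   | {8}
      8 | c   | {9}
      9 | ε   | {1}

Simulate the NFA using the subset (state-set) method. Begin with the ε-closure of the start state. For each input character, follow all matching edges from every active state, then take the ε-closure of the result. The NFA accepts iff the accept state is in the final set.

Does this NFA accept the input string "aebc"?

start: ε-closure({0}) = {0,1,2}
'a' @ 1: {3,4}
'e' @ 2: {5,6}
'b' @ 3: {7,8}
'c' @ 4: {1,9}  ✓accept
after full input: {1,9}  (accept=1 in)

Answer: ACCEPT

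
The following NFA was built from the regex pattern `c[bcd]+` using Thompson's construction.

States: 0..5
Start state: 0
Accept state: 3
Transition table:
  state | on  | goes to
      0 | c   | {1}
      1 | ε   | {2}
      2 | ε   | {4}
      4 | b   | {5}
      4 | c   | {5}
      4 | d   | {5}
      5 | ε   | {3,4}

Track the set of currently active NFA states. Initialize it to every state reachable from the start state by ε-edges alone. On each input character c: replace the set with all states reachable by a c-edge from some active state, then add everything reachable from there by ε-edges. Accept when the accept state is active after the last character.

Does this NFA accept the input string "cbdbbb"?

initial (ε-close {0}): {0}
'c' @ 1: {1,2,4}
'b' @ 2: {3,4,5}  [accepting]
'd' @ 3: {3,4,5}  [accepting]
'b' @ 4: {3,4,5}  [accepting]
'b' @ 5: {3,4,5}  [accepting]
'b' @ 6: {3,4,5}  [accepting]
final: {3,4,5}; accept 3 in set

Answer: ACCEPT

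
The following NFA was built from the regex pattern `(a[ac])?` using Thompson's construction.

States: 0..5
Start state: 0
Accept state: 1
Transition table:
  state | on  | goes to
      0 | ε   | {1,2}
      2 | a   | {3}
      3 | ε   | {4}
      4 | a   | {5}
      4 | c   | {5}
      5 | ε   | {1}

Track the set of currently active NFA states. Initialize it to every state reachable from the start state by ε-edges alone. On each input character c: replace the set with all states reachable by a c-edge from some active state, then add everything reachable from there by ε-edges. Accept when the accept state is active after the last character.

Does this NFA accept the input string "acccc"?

Answer: REJECT

Trace:
initial (ε-close {0}): {0,1,2}
'a' @ 1: {3,4}
'c' @ 2: {1,5}  [accepting]
'c' @ 3: {}  — dead — no transitions
rest 'cc' ignored (set empty)
final: {}; accept 1 not in set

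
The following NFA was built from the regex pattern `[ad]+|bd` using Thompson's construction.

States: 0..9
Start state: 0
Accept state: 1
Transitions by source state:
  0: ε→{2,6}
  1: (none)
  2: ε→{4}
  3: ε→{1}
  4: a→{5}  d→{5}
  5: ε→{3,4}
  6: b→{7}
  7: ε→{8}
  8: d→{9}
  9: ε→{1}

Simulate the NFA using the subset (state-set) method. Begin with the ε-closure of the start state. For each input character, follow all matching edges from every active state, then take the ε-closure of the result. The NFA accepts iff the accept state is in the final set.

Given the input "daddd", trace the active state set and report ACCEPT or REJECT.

start: ε-closure({0}) = {0,2,4,6}
'd' @ 1: {1,3,4,5}  [accepting]
'a' @ 2: {1,3,4,5}  [accepting]
'd' @ 3: {1,3,4,5}  [accepting]
'd' @ 4: {1,3,4,5}  [accepting]
'd' @ 5: {1,3,4,5}  [accepting]
final: {1,3,4,5}; accept 1 in set

Answer: ACCEPT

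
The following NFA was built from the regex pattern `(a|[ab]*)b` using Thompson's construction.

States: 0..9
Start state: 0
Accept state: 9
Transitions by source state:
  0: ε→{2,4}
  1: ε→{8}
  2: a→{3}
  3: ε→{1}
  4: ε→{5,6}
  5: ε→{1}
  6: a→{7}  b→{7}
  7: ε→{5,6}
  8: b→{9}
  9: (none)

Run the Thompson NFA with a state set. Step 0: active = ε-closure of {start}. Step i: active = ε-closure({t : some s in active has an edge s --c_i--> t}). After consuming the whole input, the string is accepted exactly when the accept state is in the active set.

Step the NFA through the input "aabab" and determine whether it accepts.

Answer: ACCEPT

Trace:
start: ε-closure({0}) = {0,1,2,4,5,6,8}
'a' @ 1: {1,3,5,6,7,8}
'a' @ 2: {1,5,6,7,8}
'b' @ 3: {1,5,6,7,8,9}  ✓accept
'a' @ 4: {1,5,6,7,8}
'b' @ 5: {1,5,6,7,8,9}  ✓accept
after full input: {1,5,6,7,8,9}  (accept=9 in)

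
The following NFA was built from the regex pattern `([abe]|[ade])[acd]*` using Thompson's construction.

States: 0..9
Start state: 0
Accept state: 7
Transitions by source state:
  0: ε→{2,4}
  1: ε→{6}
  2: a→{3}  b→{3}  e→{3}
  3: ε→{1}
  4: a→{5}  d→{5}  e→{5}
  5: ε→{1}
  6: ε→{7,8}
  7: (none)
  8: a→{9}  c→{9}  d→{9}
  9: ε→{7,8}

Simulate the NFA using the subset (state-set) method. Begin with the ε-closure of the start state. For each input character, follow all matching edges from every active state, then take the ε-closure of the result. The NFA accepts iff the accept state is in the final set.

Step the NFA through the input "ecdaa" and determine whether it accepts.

S₀ = ε-closure({0}) = {0,2,4}
'e' @ 1: {1,3,5,6,7,8}  (accept∈set)
'c' @ 2: {7,8,9}  (accept∈set)
'd' @ 3: {7,8,9}  (accept∈set)
'a' @ 4: {7,8,9}  (accept∈set)
'a' @ 5: {7,8,9}  (accept∈set)
final: {7,8,9}; accept 7 in set

Answer: ACCEPT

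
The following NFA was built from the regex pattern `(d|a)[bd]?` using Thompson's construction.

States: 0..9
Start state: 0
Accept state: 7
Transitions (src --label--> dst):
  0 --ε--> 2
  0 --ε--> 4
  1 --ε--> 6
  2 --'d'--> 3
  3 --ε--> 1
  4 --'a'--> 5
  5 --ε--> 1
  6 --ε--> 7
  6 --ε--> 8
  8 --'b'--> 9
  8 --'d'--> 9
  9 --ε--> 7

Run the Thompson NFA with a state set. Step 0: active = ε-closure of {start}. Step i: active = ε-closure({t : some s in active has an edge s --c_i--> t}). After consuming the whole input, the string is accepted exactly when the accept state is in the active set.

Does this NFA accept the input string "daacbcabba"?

Answer: REJECT

Trace:
initial (ε-close {0}): {0,2,4}
'd' @ 1: {1,3,6,7,8}  (accept∈set)
'a' @ 2: {}  — state set empty
rest 'acbcabba' ignored (set empty)
final: {}; accept 7 not in set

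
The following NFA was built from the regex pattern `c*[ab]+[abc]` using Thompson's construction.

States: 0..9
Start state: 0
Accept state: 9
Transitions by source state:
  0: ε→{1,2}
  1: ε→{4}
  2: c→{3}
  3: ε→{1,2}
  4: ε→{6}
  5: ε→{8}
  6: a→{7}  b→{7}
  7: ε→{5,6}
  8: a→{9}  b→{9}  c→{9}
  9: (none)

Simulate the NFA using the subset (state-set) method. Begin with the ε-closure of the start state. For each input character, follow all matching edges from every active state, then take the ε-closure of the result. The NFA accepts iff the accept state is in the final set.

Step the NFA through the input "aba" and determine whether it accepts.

Answer: ACCEPT

Derivation:
start: ε-closure({0}) = {0,1,2,4,6}
'a' @ 1: {5,6,7,8}
'b' @ 2: {5,6,7,8,9}  ✓accept
'a' @ 3: {5,6,7,8,9}  ✓accept
after full input: {5,6,7,8,9}  (accept=9 in)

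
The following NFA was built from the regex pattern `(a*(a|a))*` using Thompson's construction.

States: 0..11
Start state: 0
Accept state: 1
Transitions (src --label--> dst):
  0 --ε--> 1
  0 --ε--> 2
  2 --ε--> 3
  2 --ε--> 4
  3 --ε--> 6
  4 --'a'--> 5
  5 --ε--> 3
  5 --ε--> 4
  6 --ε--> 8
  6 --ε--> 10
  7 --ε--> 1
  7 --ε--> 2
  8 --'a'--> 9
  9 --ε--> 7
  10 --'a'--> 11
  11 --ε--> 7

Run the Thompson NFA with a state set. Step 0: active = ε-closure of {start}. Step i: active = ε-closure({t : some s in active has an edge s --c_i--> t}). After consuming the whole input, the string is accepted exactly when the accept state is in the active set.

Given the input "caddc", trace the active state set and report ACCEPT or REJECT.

start: ε-closure({0}) = {0,1,2,3,4,6,8,10}
'c' @ 1: {}  — state set empty
rest 'addc' ignored (set empty)
after full input: {}  (accept=1 not in)

Answer: REJECT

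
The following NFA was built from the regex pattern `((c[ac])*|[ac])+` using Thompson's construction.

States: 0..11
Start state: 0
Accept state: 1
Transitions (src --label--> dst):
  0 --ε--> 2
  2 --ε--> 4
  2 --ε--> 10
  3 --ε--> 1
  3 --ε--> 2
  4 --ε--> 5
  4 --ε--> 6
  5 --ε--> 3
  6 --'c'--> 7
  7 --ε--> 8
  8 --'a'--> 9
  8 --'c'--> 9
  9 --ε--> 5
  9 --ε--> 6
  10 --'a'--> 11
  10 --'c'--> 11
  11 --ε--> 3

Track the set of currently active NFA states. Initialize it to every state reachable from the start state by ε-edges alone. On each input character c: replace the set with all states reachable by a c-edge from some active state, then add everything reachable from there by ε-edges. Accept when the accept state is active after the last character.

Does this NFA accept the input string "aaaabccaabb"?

Answer: REJECT

Steps:
initial (ε-close {0}): {0,1,2,3,4,5,6,10}
'a' @ 1: {1,2,3,4,5,6,10,11}  (accept∈set)
'a' @ 2: {1,2,3,4,5,6,10,11}  (accept∈set)
'a' @ 3: {1,2,3,4,5,6,10,11}  (accept∈set)
'a' @ 4: {1,2,3,4,5,6,10,11}  (accept∈set)
'b' @ 5: {}  — state set empty
rest 'ccaabb' ignored (set empty)
final: {}; accept 1 not in set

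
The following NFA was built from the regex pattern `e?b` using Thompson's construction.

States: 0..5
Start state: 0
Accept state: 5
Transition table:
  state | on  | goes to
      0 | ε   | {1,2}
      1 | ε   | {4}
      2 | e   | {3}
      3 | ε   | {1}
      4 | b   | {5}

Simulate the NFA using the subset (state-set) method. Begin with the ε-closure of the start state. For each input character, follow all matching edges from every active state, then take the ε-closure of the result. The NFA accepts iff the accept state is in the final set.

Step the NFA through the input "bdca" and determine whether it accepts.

S₀ = ε-closure({0}) = {0,1,2,4}
'b' @ 1: {5}  (accept∈set)
'd' @ 2: {}  — state set empty
rest 'ca' ignored (set empty)
after full input: {}  (accept=5 not in)

Answer: REJECT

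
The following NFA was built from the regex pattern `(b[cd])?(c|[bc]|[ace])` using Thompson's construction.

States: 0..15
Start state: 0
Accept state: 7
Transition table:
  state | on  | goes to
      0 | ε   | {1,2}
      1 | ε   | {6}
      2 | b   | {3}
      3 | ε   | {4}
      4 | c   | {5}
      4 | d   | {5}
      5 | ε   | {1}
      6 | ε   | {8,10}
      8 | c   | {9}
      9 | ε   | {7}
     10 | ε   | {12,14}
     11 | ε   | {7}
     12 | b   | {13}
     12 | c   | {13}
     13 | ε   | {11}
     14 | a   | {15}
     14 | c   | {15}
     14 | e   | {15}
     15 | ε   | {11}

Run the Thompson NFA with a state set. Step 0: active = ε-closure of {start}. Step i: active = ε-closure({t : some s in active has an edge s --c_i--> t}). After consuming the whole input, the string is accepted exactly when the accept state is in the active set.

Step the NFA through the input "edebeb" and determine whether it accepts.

Answer: REJECT

Trace:
start: ε-closure({0}) = {0,1,2,6,8,10,12,14}
'e' @ 1: {7,11,15}  ✓accept
'd' @ 2: {}  — no active states
rest 'ebeb' ignored (set empty)
after full input: {}  (accept=7 not in)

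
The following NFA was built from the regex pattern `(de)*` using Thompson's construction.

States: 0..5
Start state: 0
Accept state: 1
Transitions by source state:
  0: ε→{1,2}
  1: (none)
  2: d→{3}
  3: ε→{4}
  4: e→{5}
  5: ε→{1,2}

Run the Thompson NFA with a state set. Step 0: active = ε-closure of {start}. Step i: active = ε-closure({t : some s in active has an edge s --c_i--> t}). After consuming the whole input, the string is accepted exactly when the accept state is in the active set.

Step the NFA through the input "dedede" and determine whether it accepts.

S₀ = ε-closure({0}) = {0,1,2}
'd' @ 1: {3,4}
'e' @ 2: {1,2,5}  [accepting]
'd' @ 3: {3,4}
'e' @ 4: {1,2,5}  [accepting]
'd' @ 5: {3,4}
'e' @ 6: {1,2,5}  [accepting]
after full input: {1,2,5}  (accept=1 in)

Answer: ACCEPT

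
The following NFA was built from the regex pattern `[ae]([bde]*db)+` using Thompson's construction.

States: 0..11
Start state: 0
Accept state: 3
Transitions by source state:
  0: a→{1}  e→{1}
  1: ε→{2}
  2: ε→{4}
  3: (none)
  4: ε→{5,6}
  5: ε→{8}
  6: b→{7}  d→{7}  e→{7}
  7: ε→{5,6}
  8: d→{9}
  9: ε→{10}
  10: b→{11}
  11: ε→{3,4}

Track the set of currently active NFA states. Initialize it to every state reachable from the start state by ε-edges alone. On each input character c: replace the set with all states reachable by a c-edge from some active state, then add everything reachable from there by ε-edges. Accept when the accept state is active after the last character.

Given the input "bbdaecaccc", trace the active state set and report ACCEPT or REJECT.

Answer: REJECT

Derivation:
S₀ = ε-closure({0}) = {0}
'b' @ 1: {}  — no active states
rest 'bdaecaccc' ignored (set empty)
after full input: {}  (accept=3 not in)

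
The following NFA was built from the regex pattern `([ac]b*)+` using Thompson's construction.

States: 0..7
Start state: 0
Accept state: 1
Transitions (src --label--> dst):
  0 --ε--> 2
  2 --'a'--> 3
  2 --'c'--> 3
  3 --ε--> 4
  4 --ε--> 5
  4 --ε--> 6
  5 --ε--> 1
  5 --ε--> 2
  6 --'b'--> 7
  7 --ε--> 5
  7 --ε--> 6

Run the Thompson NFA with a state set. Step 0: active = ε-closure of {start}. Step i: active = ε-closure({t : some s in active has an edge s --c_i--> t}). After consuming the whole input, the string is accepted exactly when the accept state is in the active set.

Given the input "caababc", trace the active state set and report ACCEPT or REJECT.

Answer: ACCEPT

Trace:
start: ε-closure({0}) = {0,2}
'c' @ 1: {1,2,3,4,5,6}  [accepting]
'a' @ 2: {1,2,3,4,5,6}  [accepting]
'a' @ 3: {1,2,3,4,5,6}  [accepting]
'b' @ 4: {1,2,5,6,7}  [accepting]
'a' @ 5: {1,2,3,4,5,6}  [accepting]
'b' @ 6: {1,2,5,6,7}  [accepting]
'c' @ 7: {1,2,3,4,5,6}  [accepting]
after full input: {1,2,3,4,5,6}  (accept=1 in)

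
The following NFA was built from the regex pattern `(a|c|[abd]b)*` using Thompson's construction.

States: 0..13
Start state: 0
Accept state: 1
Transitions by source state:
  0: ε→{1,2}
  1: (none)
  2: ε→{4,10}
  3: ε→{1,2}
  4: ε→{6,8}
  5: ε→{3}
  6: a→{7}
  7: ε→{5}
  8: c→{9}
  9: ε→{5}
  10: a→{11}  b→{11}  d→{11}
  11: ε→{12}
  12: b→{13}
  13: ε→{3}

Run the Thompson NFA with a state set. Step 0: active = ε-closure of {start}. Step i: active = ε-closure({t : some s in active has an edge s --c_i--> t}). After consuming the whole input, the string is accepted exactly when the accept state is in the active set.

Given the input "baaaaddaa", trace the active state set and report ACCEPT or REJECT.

initial (ε-close {0}): {0,1,2,4,6,8,10}
'b' @ 1: {11,12}
'a' @ 2: {}  — state set empty
rest 'aaaddaa' ignored (set empty)
after full input: {}  (accept=1 not in)

Answer: REJECT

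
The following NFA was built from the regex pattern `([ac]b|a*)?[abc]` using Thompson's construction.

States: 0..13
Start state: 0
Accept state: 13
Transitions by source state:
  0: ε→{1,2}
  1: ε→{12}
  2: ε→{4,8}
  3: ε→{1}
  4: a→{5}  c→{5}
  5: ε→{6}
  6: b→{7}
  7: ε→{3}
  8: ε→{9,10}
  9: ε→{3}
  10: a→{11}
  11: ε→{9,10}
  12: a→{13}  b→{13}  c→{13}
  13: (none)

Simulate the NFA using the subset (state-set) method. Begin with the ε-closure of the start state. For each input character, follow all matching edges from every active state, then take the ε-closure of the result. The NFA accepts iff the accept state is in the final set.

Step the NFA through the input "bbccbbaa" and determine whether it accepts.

start: ε-closure({0}) = {0,1,2,3,4,8,9,10,12}
'b' @ 1: {13}  [accepting]
'b' @ 2: {}  — state set empty
rest 'ccbbaa' ignored (set empty)
after full input: {}  (accept=13 not in)

Answer: REJECT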